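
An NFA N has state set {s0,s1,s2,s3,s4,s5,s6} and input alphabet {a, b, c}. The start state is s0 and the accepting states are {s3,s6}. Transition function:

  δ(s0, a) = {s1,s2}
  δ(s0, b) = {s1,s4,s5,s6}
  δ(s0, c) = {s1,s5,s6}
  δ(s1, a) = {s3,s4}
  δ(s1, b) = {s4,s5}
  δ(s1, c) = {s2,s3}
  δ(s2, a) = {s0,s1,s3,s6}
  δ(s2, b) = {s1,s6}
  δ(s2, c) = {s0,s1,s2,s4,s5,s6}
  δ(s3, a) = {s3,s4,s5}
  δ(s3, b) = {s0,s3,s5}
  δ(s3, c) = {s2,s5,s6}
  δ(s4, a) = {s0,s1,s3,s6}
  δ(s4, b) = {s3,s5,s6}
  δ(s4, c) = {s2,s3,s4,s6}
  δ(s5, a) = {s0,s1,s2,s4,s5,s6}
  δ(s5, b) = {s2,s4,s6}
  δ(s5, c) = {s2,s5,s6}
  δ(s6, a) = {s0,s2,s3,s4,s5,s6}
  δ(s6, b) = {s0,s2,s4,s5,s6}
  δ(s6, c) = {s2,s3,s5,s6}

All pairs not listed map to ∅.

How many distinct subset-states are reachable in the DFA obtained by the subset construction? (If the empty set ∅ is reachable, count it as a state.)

Start state of the DFA: {s0}.
{s0} --a--> {s1,s2}  [new]
{s0} --b--> {s1,s4,s5,s6}  [new]
{s0} --c--> {s1,s5,s6}  [new]
{s1,s2} --a--> {s0,s1,s3,s4,s6}  [new]
{s1,s2} --b--> {s1,s4,s5,s6}  [seen]
{s1,s2} --c--> {s0,s1,s2,s3,s4,s5,s6}  [new]
{s1,s4,s5,s6} --a--> {s0,s1,s2,s3,s4,s5,s6}  [seen]
{s1,s4,s5,s6} --b--> {s0,s2,s3,s4,s5,s6}  [new]
{s1,s4,s5,s6} --c--> {s2,s3,s4,s5,s6}  [new]
{s1,s5,s6} --a--> {s0,s1,s2,s3,s4,s5,s6}  [seen]
{s1,s5,s6} --b--> {s0,s2,s4,s5,s6}  [new]
{s1,s5,s6} --c--> {s2,s3,s5,s6}  [new]
{s0,s1,s3,s4,s6} --a--> {s0,s1,s2,s3,s4,s5,s6}  [seen]
{s0,s1,s3,s4,s6} --b--> {s0,s1,s2,s3,s4,s5,s6}  [seen]
{s0,s1,s3,s4,s6} --c--> {s1,s2,s3,s4,s5,s6}  [new]
{s0,s1,s2,s3,s4,s5,s6} --a--> {s0,s1,s2,s3,s4,s5,s6}  [seen]
{s0,s1,s2,s3,s4,s5,s6} --b--> {s0,s1,s2,s3,s4,s5,s6}  [seen]
{s0,s1,s2,s3,s4,s5,s6} --c--> {s0,s1,s2,s3,s4,s5,s6}  [seen]
{s0,s2,s3,s4,s5,s6} --a--> {s0,s1,s2,s3,s4,s5,s6}  [seen]
{s0,s2,s3,s4,s5,s6} --b--> {s0,s1,s2,s3,s4,s5,s6}  [seen]
{s0,s2,s3,s4,s5,s6} --c--> {s0,s1,s2,s3,s4,s5,s6}  [seen]
{s2,s3,s4,s5,s6} --a--> {s0,s1,s2,s3,s4,s5,s6}  [seen]
{s2,s3,s4,s5,s6} --b--> {s0,s1,s2,s3,s4,s5,s6}  [seen]
{s2,s3,s4,s5,s6} --c--> {s0,s1,s2,s3,s4,s5,s6}  [seen]
{s0,s2,s4,s5,s6} --a--> {s0,s1,s2,s3,s4,s5,s6}  [seen]
{s0,s2,s4,s5,s6} --b--> {s0,s1,s2,s3,s4,s5,s6}  [seen]
{s0,s2,s4,s5,s6} --c--> {s0,s1,s2,s3,s4,s5,s6}  [seen]
{s2,s3,s5,s6} --a--> {s0,s1,s2,s3,s4,s5,s6}  [seen]
{s2,s3,s5,s6} --b--> {s0,s1,s2,s3,s4,s5,s6}  [seen]
{s2,s3,s5,s6} --c--> {s0,s1,s2,s3,s4,s5,s6}  [seen]
{s1,s2,s3,s4,s5,s6} --a--> {s0,s1,s2,s3,s4,s5,s6}  [seen]
{s1,s2,s3,s4,s5,s6} --b--> {s0,s1,s2,s3,s4,s5,s6}  [seen]
{s1,s2,s3,s4,s5,s6} --c--> {s0,s1,s2,s3,s4,s5,s6}  [seen]
Reachable DFA states: {s0}, {s1,s2}, {s1,s4,s5,s6}, {s1,s5,s6}, {s0,s1,s3,s4,s6}, {s0,s1,s2,s3,s4,s5,s6}, {s0,s2,s3,s4,s5,s6}, {s2,s3,s4,s5,s6}, {s0,s2,s4,s5,s6}, {s2,s3,s5,s6}, {s1,s2,s3,s4,s5,s6}.

11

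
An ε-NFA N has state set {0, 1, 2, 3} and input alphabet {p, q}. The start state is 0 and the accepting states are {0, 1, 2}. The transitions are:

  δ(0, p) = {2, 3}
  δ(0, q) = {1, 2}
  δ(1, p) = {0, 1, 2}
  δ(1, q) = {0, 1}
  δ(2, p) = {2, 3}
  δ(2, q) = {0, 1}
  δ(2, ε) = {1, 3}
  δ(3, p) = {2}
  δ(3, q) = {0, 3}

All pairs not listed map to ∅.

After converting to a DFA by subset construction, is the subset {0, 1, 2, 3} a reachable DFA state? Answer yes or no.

yes

Start state of the DFA: {0} (ε-closure of the NFA start).
{0} --p--> {1, 2, 3}  [new]
{0} --q--> {1, 2, 3}  [seen]
{1, 2, 3} --p--> {0, 1, 2, 3}  [new]
{1, 2, 3} --q--> {0, 1, 3}  [new]
{0, 1, 2, 3} --p--> {0, 1, 2, 3}  [seen]
{0, 1, 2, 3} --q--> {0, 1, 2, 3}  [seen]
{0, 1, 3} --p--> {0, 1, 2, 3}  [seen]
{0, 1, 3} --q--> {0, 1, 2, 3}  [seen]
Reachable DFA states: {0}, {1, 2, 3}, {0, 1, 2, 3}, {0, 1, 3}.
{0, 1, 2, 3} is among them.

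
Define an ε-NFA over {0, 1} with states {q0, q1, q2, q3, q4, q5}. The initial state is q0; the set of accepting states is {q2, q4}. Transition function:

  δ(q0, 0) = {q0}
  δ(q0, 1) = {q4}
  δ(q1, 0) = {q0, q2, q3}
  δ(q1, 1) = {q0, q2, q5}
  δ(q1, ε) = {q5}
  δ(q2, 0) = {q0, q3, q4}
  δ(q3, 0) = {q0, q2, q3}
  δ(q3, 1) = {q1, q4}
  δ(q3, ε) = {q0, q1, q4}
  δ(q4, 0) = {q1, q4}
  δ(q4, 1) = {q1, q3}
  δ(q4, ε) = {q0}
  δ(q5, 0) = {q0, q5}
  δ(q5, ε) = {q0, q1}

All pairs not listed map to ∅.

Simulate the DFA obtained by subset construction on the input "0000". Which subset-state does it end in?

{q0}

Start: {q0}.
δ(q0,0) = {q0}.
Union: {q0}.
After 0: {q0}.
δ(q0,0) = {q0}.
Union: {q0}.
After 0: {q0}.
δ(q0,0) = {q0}.
Union: {q0}.
After 0: {q0}.
δ(q0,0) = {q0}.
Union: {q0}.
After 0: {q0}.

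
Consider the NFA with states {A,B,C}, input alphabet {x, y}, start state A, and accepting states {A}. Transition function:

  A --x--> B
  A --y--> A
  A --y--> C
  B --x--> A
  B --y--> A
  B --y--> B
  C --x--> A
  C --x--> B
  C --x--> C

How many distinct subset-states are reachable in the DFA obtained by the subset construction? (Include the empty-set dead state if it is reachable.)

5

Start state of the DFA: {A}.
{A} --x--> {B}  [new]
{A} --y--> {A,C}  [new]
{B} --x--> {A}  [seen]
{B} --y--> {A,B}  [new]
{A,C} --x--> {A,B,C}  [new]
{A,C} --y--> {A,C}  [seen]
{A,B} --x--> {A,B}  [seen]
{A,B} --y--> {A,B,C}  [seen]
{A,B,C} --x--> {A,B,C}  [seen]
{A,B,C} --y--> {A,B,C}  [seen]
Reachable DFA states: {A}, {B}, {A,C}, {A,B}, {A,B,C}.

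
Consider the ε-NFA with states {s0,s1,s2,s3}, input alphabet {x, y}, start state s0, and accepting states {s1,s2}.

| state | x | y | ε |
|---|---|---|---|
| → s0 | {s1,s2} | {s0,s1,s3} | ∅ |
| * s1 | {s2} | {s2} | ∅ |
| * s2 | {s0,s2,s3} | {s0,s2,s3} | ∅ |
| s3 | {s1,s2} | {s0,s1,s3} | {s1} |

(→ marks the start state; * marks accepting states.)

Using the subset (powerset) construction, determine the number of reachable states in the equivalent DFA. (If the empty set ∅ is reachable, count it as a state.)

4

Start state of the DFA: {s0} (ε-closure of the NFA start).
{s0} --x--> {s1,s2}  [new]
{s0} --y--> {s0,s1,s3}  [new]
{s1,s2} --x--> {s0,s1,s2,s3}  [new]
{s1,s2} --y--> {s0,s1,s2,s3}  [seen]
{s0,s1,s3} --x--> {s1,s2}  [seen]
{s0,s1,s3} --y--> {s0,s1,s2,s3}  [seen]
{s0,s1,s2,s3} --x--> {s0,s1,s2,s3}  [seen]
{s0,s1,s2,s3} --y--> {s0,s1,s2,s3}  [seen]
Reachable DFA states: {s0}, {s1,s2}, {s0,s1,s3}, {s0,s1,s2,s3}.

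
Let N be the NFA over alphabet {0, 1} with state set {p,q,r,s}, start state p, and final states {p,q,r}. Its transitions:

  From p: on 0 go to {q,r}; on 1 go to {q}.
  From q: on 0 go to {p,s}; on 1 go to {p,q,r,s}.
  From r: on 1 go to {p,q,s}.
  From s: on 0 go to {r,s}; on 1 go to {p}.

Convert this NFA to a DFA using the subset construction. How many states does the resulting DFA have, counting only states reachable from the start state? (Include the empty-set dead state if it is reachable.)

Start state of the DFA: {p}.
{p} --0--> {q,r}  [new]
{p} --1--> {q}  [new]
{q,r} --0--> {p,s}  [new]
{q,r} --1--> {p,q,r,s}  [new]
{q} --0--> {p,s}  [seen]
{q} --1--> {p,q,r,s}  [seen]
{p,s} --0--> {q,r,s}  [new]
{p,s} --1--> {p,q}  [new]
{p,q,r,s} --0--> {p,q,r,s}  [seen]
{p,q,r,s} --1--> {p,q,r,s}  [seen]
{q,r,s} --0--> {p,r,s}  [new]
{q,r,s} --1--> {p,q,r,s}  [seen]
{p,q} --0--> {p,q,r,s}  [seen]
{p,q} --1--> {p,q,r,s}  [seen]
{p,r,s} --0--> {q,r,s}  [seen]
{p,r,s} --1--> {p,q,s}  [new]
{p,q,s} --0--> {p,q,r,s}  [seen]
{p,q,s} --1--> {p,q,r,s}  [seen]
Reachable DFA states: {p}, {q,r}, {q}, {p,s}, {p,q,r,s}, {q,r,s}, {p,q}, {p,r,s}, {p,q,s}.

9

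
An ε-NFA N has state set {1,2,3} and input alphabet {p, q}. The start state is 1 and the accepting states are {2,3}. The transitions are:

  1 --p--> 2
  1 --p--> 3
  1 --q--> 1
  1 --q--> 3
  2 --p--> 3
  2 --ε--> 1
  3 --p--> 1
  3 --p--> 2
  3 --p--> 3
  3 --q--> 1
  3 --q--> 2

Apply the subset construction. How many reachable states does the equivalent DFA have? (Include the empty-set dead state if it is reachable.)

3

Start state of the DFA: {1} (ε-closure of the NFA start).
{1} --p--> {1,2,3}  [new]
{1} --q--> {1,3}  [new]
{1,2,3} --p--> {1,2,3}  [seen]
{1,2,3} --q--> {1,2,3}  [seen]
{1,3} --p--> {1,2,3}  [seen]
{1,3} --q--> {1,2,3}  [seen]
Reachable DFA states: {1}, {1,2,3}, {1,3}.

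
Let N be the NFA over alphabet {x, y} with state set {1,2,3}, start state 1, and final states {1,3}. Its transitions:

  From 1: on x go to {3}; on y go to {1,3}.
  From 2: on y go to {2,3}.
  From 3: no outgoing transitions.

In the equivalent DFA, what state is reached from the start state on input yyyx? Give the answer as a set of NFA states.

Start: {1}.
δ(1,y) = {1,3}.
Union: {1,3}.
After y: {1,3}.
δ(1,y) = {1,3}; δ(3,y) = ∅.
Union: {1,3}.
After y: {1,3}.
δ(1,y) = {1,3}; δ(3,y) = ∅.
Union: {1,3}.
After y: {1,3}.
δ(1,x) = {3}; δ(3,x) = ∅.
Union: {3}.
After x: {3}.

{3}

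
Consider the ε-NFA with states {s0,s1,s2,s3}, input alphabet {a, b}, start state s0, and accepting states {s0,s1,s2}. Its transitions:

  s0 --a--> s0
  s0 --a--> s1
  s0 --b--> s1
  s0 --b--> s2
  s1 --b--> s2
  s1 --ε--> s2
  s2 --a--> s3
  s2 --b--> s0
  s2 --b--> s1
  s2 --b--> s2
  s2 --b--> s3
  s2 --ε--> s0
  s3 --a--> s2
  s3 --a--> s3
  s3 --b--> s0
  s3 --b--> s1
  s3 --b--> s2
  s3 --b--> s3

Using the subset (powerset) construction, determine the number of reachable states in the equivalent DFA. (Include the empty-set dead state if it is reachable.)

Start state of the DFA: {s0} (ε-closure of the NFA start).
{s0} --a--> {s0,s1,s2}  [new]
{s0} --b--> {s0,s1,s2}  [seen]
{s0,s1,s2} --a--> {s0,s1,s2,s3}  [new]
{s0,s1,s2} --b--> {s0,s1,s2,s3}  [seen]
{s0,s1,s2,s3} --a--> {s0,s1,s2,s3}  [seen]
{s0,s1,s2,s3} --b--> {s0,s1,s2,s3}  [seen]
Reachable DFA states: {s0}, {s0,s1,s2}, {s0,s1,s2,s3}.

3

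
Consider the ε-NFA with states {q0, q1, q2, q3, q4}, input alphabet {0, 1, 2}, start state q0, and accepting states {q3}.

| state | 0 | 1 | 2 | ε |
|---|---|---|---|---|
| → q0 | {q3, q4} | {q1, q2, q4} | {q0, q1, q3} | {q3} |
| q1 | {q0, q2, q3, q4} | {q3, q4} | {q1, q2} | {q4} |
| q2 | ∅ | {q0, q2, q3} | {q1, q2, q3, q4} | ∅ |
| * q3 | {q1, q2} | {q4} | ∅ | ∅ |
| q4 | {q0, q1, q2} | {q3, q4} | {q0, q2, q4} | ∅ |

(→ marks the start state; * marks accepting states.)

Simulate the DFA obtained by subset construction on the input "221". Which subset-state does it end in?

Start: {q0, q3}.
δ(q0,2) = {q0, q1, q3}; δ(q3,2) = ∅.
Union: {q0, q1, q3}.
ε-closure gives {q0, q1, q3, q4}.
After 2: {q0, q1, q3, q4}.
δ(q0,2) = {q0, q1, q3}; δ(q1,2) = {q1, q2}; δ(q3,2) = ∅; δ(q4,2) = {q0, q2, q4}.
Union: {q0, q1, q2, q3, q4}.
After 2: {q0, q1, q2, q3, q4}.
δ(q0,1) = {q1, q2, q4}; δ(q1,1) = {q3, q4}; δ(q2,1) = {q0, q2, q3}; δ(q3,1) = {q4}; δ(q4,1) = {q3, q4}.
Union: {q0, q1, q2, q3, q4}.
After 1: {q0, q1, q2, q3, q4}.

{q0, q1, q2, q3, q4}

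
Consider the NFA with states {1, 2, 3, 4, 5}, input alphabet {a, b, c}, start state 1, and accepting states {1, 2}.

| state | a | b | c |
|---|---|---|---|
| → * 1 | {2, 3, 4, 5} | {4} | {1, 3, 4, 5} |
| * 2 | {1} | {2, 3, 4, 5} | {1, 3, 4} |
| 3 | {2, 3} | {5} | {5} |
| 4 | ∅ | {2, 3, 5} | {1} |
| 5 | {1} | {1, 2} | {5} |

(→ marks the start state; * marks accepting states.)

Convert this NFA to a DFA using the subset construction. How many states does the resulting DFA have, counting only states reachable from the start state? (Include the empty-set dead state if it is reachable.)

Start state of the DFA: {1}.
{1} --a--> {2, 3, 4, 5}  [new]
{1} --b--> {4}  [new]
{1} --c--> {1, 3, 4, 5}  [new]
{2, 3, 4, 5} --a--> {1, 2, 3}  [new]
{2, 3, 4, 5} --b--> {1, 2, 3, 4, 5}  [new]
{2, 3, 4, 5} --c--> {1, 3, 4, 5}  [seen]
{4} --a--> ∅  [new]
{4} --b--> {2, 3, 5}  [new]
{4} --c--> {1}  [seen]
{1, 3, 4, 5} --a--> {1, 2, 3, 4, 5}  [seen]
{1, 3, 4, 5} --b--> {1, 2, 3, 4, 5}  [seen]
{1, 3, 4, 5} --c--> {1, 3, 4, 5}  [seen]
{1, 2, 3} --a--> {1, 2, 3, 4, 5}  [seen]
{1, 2, 3} --b--> {2, 3, 4, 5}  [seen]
{1, 2, 3} --c--> {1, 3, 4, 5}  [seen]
{1, 2, 3, 4, 5} --a--> {1, 2, 3, 4, 5}  [seen]
{1, 2, 3, 4, 5} --b--> {1, 2, 3, 4, 5}  [seen]
{1, 2, 3, 4, 5} --c--> {1, 3, 4, 5}  [seen]
∅ --a--> ∅  [seen]
∅ --b--> ∅  [seen]
∅ --c--> ∅  [seen]
{2, 3, 5} --a--> {1, 2, 3}  [seen]
{2, 3, 5} --b--> {1, 2, 3, 4, 5}  [seen]
{2, 3, 5} --c--> {1, 3, 4, 5}  [seen]
Reachable DFA states: {1}, {2, 3, 4, 5}, {4}, {1, 3, 4, 5}, {1, 2, 3}, {1, 2, 3, 4, 5}, ∅, {2, 3, 5}.

8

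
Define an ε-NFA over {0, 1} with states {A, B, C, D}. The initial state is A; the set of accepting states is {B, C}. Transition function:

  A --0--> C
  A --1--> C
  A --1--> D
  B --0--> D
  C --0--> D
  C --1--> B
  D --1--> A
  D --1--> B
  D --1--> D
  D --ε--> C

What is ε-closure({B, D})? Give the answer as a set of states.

{B, C, D}

Begin with {B, D}.
D →ε {C}; add C.
ε-closure = {B, C, D}.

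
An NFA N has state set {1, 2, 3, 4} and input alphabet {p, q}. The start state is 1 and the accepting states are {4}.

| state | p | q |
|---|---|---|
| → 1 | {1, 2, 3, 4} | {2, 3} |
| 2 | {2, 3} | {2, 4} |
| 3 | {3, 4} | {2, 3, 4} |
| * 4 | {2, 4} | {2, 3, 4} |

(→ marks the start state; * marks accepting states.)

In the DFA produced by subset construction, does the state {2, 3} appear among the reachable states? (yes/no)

yes

Start state of the DFA: {1}.
{1} --p--> {1, 2, 3, 4}  [new]
{1} --q--> {2, 3}  [new]
{1, 2, 3, 4} --p--> {1, 2, 3, 4}  [seen]
{1, 2, 3, 4} --q--> {2, 3, 4}  [new]
{2, 3} --p--> {2, 3, 4}  [seen]
{2, 3} --q--> {2, 3, 4}  [seen]
{2, 3, 4} --p--> {2, 3, 4}  [seen]
{2, 3, 4} --q--> {2, 3, 4}  [seen]
Reachable DFA states: {1}, {1, 2, 3, 4}, {2, 3}, {2, 3, 4}.
{2, 3} is among them.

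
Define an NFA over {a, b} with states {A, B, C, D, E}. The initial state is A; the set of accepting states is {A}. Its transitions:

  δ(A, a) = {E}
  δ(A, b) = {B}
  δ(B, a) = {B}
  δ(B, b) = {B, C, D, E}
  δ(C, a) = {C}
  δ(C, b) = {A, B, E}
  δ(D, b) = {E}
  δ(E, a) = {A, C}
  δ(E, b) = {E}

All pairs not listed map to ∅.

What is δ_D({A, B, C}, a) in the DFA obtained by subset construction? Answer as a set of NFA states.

δ(A,a) = {E}; δ(B,a) = {B}; δ(C,a) = {C}.
Union: {B, C, E}.

{B, C, E}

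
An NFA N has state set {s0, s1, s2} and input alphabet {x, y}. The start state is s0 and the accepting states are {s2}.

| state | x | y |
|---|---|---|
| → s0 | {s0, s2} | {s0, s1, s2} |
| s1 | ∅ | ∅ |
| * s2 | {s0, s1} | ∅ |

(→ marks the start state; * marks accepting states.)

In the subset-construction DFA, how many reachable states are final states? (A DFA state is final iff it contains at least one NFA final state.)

2

Start state of the DFA: {s0}.
{s0} --x--> {s0, s2}  [new]
{s0} --y--> {s0, s1, s2}  [new]
{s0, s2} --x--> {s0, s1, s2}  [seen]
{s0, s2} --y--> {s0, s1, s2}  [seen]
{s0, s1, s2} --x--> {s0, s1, s2}  [seen]
{s0, s1, s2} --y--> {s0, s1, s2}  [seen]
Reachable DFA states: {s0}, {s0, s2}, {s0, s1, s2}.
Accepting DFA states (contain an NFA accepting state): {s0, s2}, {s0, s1, s2}.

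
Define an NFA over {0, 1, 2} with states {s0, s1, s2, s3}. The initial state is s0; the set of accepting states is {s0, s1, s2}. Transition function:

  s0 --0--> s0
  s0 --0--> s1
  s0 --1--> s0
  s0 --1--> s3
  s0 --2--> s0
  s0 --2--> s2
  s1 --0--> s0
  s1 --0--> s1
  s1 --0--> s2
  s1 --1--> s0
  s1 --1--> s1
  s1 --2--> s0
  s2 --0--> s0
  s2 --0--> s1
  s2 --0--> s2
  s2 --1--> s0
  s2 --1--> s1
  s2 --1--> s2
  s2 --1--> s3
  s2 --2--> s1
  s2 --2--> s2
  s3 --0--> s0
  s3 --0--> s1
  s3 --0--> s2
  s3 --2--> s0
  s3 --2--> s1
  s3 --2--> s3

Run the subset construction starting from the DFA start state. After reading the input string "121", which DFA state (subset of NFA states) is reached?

Start: {s0}.
δ(s0,1) = {s0, s3}.
Union: {s0, s3}.
After 1: {s0, s3}.
δ(s0,2) = {s0, s2}; δ(s3,2) = {s0, s1, s3}.
Union: {s0, s1, s2, s3}.
After 2: {s0, s1, s2, s3}.
δ(s0,1) = {s0, s3}; δ(s1,1) = {s0, s1}; δ(s2,1) = {s0, s1, s2, s3}; δ(s3,1) = ∅.
Union: {s0, s1, s2, s3}.
After 1: {s0, s1, s2, s3}.

{s0, s1, s2, s3}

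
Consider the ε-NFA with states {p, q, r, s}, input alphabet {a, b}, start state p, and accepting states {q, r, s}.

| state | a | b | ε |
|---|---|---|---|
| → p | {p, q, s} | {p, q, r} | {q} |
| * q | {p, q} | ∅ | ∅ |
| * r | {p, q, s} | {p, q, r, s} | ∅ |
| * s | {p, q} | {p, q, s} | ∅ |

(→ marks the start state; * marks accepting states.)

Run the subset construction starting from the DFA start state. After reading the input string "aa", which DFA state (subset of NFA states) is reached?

{p, q, s}

Start: {p, q}.
δ(p,a) = {p, q, s}; δ(q,a) = {p, q}.
Union: {p, q, s}.
After a: {p, q, s}.
δ(p,a) = {p, q, s}; δ(q,a) = {p, q}; δ(s,a) = {p, q}.
Union: {p, q, s}.
After a: {p, q, s}.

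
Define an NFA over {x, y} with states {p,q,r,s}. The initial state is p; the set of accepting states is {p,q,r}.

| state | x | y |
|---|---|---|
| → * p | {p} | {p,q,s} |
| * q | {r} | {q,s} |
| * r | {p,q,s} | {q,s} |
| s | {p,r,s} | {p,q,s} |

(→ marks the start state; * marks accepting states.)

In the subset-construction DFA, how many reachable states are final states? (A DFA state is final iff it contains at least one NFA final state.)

4

Start state of the DFA: {p}.
{p} --x--> {p}  [seen]
{p} --y--> {p,q,s}  [new]
{p,q,s} --x--> {p,r,s}  [new]
{p,q,s} --y--> {p,q,s}  [seen]
{p,r,s} --x--> {p,q,r,s}  [new]
{p,r,s} --y--> {p,q,s}  [seen]
{p,q,r,s} --x--> {p,q,r,s}  [seen]
{p,q,r,s} --y--> {p,q,s}  [seen]
Reachable DFA states: {p}, {p,q,s}, {p,r,s}, {p,q,r,s}.
Accepting DFA states (contain an NFA accepting state): {p}, {p,q,s}, {p,r,s}, {p,q,r,s}.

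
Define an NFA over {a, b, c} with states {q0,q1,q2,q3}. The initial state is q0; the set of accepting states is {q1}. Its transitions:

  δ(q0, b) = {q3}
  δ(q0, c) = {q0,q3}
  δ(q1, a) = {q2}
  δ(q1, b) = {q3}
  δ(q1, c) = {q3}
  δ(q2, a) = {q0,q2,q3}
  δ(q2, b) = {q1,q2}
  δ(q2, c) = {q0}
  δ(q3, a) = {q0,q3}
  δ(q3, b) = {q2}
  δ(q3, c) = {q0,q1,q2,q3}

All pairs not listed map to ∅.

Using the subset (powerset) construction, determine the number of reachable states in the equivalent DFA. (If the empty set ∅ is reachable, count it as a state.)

Start state of the DFA: {q0}.
{q0} --a--> ∅  [new]
{q0} --b--> {q3}  [new]
{q0} --c--> {q0,q3}  [new]
∅ --a--> ∅  [seen]
∅ --b--> ∅  [seen]
∅ --c--> ∅  [seen]
{q3} --a--> {q0,q3}  [seen]
{q3} --b--> {q2}  [new]
{q3} --c--> {q0,q1,q2,q3}  [new]
{q0,q3} --a--> {q0,q3}  [seen]
{q0,q3} --b--> {q2,q3}  [new]
{q0,q3} --c--> {q0,q1,q2,q3}  [seen]
{q2} --a--> {q0,q2,q3}  [new]
{q2} --b--> {q1,q2}  [new]
{q2} --c--> {q0}  [seen]
{q0,q1,q2,q3} --a--> {q0,q2,q3}  [seen]
{q0,q1,q2,q3} --b--> {q1,q2,q3}  [new]
{q0,q1,q2,q3} --c--> {q0,q1,q2,q3}  [seen]
{q2,q3} --a--> {q0,q2,q3}  [seen]
{q2,q3} --b--> {q1,q2}  [seen]
{q2,q3} --c--> {q0,q1,q2,q3}  [seen]
{q0,q2,q3} --a--> {q0,q2,q3}  [seen]
{q0,q2,q3} --b--> {q1,q2,q3}  [seen]
{q0,q2,q3} --c--> {q0,q1,q2,q3}  [seen]
{q1,q2} --a--> {q0,q2,q3}  [seen]
{q1,q2} --b--> {q1,q2,q3}  [seen]
{q1,q2} --c--> {q0,q3}  [seen]
{q1,q2,q3} --a--> {q0,q2,q3}  [seen]
{q1,q2,q3} --b--> {q1,q2,q3}  [seen]
{q1,q2,q3} --c--> {q0,q1,q2,q3}  [seen]
Reachable DFA states: {q0}, ∅, {q3}, {q0,q3}, {q2}, {q0,q1,q2,q3}, {q2,q3}, {q0,q2,q3}, {q1,q2}, {q1,q2,q3}.

10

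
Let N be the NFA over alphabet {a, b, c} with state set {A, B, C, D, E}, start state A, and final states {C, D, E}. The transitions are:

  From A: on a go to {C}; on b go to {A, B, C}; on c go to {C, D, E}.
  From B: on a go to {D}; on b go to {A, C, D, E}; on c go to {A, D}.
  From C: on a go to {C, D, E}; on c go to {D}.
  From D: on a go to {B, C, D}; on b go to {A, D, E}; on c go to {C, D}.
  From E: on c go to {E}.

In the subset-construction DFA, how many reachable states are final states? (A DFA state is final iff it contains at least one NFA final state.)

Start state of the DFA: {A}.
{A} --a--> {C}  [new]
{A} --b--> {A, B, C}  [new]
{A} --c--> {C, D, E}  [new]
{C} --a--> {C, D, E}  [seen]
{C} --b--> ∅  [new]
{C} --c--> {D}  [new]
{A, B, C} --a--> {C, D, E}  [seen]
{A, B, C} --b--> {A, B, C, D, E}  [new]
{A, B, C} --c--> {A, C, D, E}  [new]
{C, D, E} --a--> {B, C, D, E}  [new]
{C, D, E} --b--> {A, D, E}  [new]
{C, D, E} --c--> {C, D, E}  [seen]
∅ --a--> ∅  [seen]
∅ --b--> ∅  [seen]
∅ --c--> ∅  [seen]
{D} --a--> {B, C, D}  [new]
{D} --b--> {A, D, E}  [seen]
{D} --c--> {C, D}  [new]
{A, B, C, D, E} --a--> {B, C, D, E}  [seen]
{A, B, C, D, E} --b--> {A, B, C, D, E}  [seen]
{A, B, C, D, E} --c--> {A, C, D, E}  [seen]
{A, C, D, E} --a--> {B, C, D, E}  [seen]
{A, C, D, E} --b--> {A, B, C, D, E}  [seen]
{A, C, D, E} --c--> {C, D, E}  [seen]
{B, C, D, E} --a--> {B, C, D, E}  [seen]
{B, C, D, E} --b--> {A, C, D, E}  [seen]
{B, C, D, E} --c--> {A, C, D, E}  [seen]
{A, D, E} --a--> {B, C, D}  [seen]
{A, D, E} --b--> {A, B, C, D, E}  [seen]
{A, D, E} --c--> {C, D, E}  [seen]
{B, C, D} --a--> {B, C, D, E}  [seen]
{B, C, D} --b--> {A, C, D, E}  [seen]
{B, C, D} --c--> {A, C, D}  [new]
{C, D} --a--> {B, C, D, E}  [seen]
{C, D} --b--> {A, D, E}  [seen]
{C, D} --c--> {C, D}  [seen]
{A, C, D} --a--> {B, C, D, E}  [seen]
{A, C, D} --b--> {A, B, C, D, E}  [seen]
{A, C, D} --c--> {C, D, E}  [seen]
Reachable DFA states: {A}, {C}, {A, B, C}, {C, D, E}, ∅, {D}, {A, B, C, D, E}, {A, C, D, E}, {B, C, D, E}, {A, D, E}, {B, C, D}, {C, D}, {A, C, D}.
Accepting DFA states (contain an NFA accepting state): {C}, {A, B, C}, {C, D, E}, {D}, {A, B, C, D, E}, {A, C, D, E}, {B, C, D, E}, {A, D, E}, {B, C, D}, {C, D}, {A, C, D}.

11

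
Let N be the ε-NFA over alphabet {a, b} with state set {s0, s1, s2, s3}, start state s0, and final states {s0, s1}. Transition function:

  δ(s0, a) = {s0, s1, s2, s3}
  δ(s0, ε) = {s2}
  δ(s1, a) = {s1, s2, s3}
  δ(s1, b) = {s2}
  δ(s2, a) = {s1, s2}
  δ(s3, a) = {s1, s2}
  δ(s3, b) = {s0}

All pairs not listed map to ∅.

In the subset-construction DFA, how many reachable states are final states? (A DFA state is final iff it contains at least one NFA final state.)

Start state of the DFA: {s0, s2} (ε-closure of the NFA start).
{s0, s2} --a--> {s0, s1, s2, s3}  [new]
{s0, s2} --b--> ∅  [new]
{s0, s1, s2, s3} --a--> {s0, s1, s2, s3}  [seen]
{s0, s1, s2, s3} --b--> {s0, s2}  [seen]
∅ --a--> ∅  [seen]
∅ --b--> ∅  [seen]
Reachable DFA states: {s0, s2}, {s0, s1, s2, s3}, ∅.
Accepting DFA states (contain an NFA accepting state): {s0, s2}, {s0, s1, s2, s3}.

2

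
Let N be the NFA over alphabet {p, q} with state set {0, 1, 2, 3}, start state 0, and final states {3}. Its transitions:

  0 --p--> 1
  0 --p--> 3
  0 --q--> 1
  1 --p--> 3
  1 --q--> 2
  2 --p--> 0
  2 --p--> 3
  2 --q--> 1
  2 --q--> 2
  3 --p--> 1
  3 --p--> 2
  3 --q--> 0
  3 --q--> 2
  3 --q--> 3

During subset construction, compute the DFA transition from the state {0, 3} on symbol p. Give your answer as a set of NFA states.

δ(0,p) = {1, 3}; δ(3,p) = {1, 2}.
Union: {1, 2, 3}.

{1, 2, 3}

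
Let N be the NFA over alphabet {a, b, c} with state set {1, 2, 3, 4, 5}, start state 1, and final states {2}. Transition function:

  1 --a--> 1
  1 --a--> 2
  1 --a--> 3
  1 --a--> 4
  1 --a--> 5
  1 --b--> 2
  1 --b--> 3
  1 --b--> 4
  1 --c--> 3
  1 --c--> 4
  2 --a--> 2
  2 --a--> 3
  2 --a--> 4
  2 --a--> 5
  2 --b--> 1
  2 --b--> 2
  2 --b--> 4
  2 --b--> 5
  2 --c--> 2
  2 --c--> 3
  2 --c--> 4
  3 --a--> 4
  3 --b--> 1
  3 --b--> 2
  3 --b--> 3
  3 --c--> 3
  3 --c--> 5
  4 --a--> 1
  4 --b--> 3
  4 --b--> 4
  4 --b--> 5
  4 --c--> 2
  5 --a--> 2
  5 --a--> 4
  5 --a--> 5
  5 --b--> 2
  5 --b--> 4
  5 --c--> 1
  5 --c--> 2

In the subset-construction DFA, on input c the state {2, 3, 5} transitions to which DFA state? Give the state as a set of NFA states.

δ(2,c) = {2, 3, 4}; δ(3,c) = {3, 5}; δ(5,c) = {1, 2}.
Union: {1, 2, 3, 4, 5}.

{1, 2, 3, 4, 5}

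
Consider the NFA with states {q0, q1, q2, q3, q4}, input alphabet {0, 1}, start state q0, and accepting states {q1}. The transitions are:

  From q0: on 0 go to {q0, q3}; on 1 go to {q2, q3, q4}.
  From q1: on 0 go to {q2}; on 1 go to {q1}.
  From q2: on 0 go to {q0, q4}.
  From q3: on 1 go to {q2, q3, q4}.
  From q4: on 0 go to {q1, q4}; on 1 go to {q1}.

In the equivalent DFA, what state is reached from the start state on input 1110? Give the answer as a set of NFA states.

Start: {q0}.
δ(q0,1) = {q2, q3, q4}.
Union: {q2, q3, q4}.
After 1: {q2, q3, q4}.
δ(q2,1) = ∅; δ(q3,1) = {q2, q3, q4}; δ(q4,1) = {q1}.
Union: {q1, q2, q3, q4}.
After 1: {q1, q2, q3, q4}.
δ(q1,1) = {q1}; δ(q2,1) = ∅; δ(q3,1) = {q2, q3, q4}; δ(q4,1) = {q1}.
Union: {q1, q2, q3, q4}.
After 1: {q1, q2, q3, q4}.
δ(q1,0) = {q2}; δ(q2,0) = {q0, q4}; δ(q3,0) = ∅; δ(q4,0) = {q1, q4}.
Union: {q0, q1, q2, q4}.
After 0: {q0, q1, q2, q4}.

{q0, q1, q2, q4}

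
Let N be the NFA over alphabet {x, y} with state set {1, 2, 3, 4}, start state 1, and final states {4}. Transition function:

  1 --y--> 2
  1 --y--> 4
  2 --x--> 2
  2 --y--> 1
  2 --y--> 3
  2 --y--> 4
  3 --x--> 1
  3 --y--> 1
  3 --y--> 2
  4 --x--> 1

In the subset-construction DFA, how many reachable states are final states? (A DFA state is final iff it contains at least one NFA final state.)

Start state of the DFA: {1}.
{1} --x--> ∅  [new]
{1} --y--> {2, 4}  [new]
∅ --x--> ∅  [seen]
∅ --y--> ∅  [seen]
{2, 4} --x--> {1, 2}  [new]
{2, 4} --y--> {1, 3, 4}  [new]
{1, 2} --x--> {2}  [new]
{1, 2} --y--> {1, 2, 3, 4}  [new]
{1, 3, 4} --x--> {1}  [seen]
{1, 3, 4} --y--> {1, 2, 4}  [new]
{2} --x--> {2}  [seen]
{2} --y--> {1, 3, 4}  [seen]
{1, 2, 3, 4} --x--> {1, 2}  [seen]
{1, 2, 3, 4} --y--> {1, 2, 3, 4}  [seen]
{1, 2, 4} --x--> {1, 2}  [seen]
{1, 2, 4} --y--> {1, 2, 3, 4}  [seen]
Reachable DFA states: {1}, ∅, {2, 4}, {1, 2}, {1, 3, 4}, {2}, {1, 2, 3, 4}, {1, 2, 4}.
Accepting DFA states (contain an NFA accepting state): {2, 4}, {1, 3, 4}, {1, 2, 3, 4}, {1, 2, 4}.

4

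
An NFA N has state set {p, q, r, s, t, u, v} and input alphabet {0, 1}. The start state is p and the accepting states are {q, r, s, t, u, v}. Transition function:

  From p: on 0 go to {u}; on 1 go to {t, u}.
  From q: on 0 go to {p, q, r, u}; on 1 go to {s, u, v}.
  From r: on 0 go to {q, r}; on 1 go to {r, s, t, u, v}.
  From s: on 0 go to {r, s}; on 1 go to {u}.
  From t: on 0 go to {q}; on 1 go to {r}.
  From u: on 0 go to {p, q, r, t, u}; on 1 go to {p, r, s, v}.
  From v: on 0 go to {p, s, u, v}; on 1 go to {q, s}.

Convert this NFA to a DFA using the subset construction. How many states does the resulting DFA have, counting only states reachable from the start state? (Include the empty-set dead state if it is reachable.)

Start state of the DFA: {p}.
{p} --0--> {u}  [new]
{p} --1--> {t, u}  [new]
{u} --0--> {p, q, r, t, u}  [new]
{u} --1--> {p, r, s, v}  [new]
{t, u} --0--> {p, q, r, t, u}  [seen]
{t, u} --1--> {p, r, s, v}  [seen]
{p, q, r, t, u} --0--> {p, q, r, t, u}  [seen]
{p, q, r, t, u} --1--> {p, r, s, t, u, v}  [new]
{p, r, s, v} --0--> {p, q, r, s, u, v}  [new]
{p, r, s, v} --1--> {q, r, s, t, u, v}  [new]
{p, r, s, t, u, v} --0--> {p, q, r, s, t, u, v}  [new]
{p, r, s, t, u, v} --1--> {p, q, r, s, t, u, v}  [seen]
{p, q, r, s, u, v} --0--> {p, q, r, s, t, u, v}  [seen]
{p, q, r, s, u, v} --1--> {p, q, r, s, t, u, v}  [seen]
{q, r, s, t, u, v} --0--> {p, q, r, s, t, u, v}  [seen]
{q, r, s, t, u, v} --1--> {p, q, r, s, t, u, v}  [seen]
{p, q, r, s, t, u, v} --0--> {p, q, r, s, t, u, v}  [seen]
{p, q, r, s, t, u, v} --1--> {p, q, r, s, t, u, v}  [seen]
Reachable DFA states: {p}, {u}, {t, u}, {p, q, r, t, u}, {p, r, s, v}, {p, r, s, t, u, v}, {p, q, r, s, u, v}, {q, r, s, t, u, v}, {p, q, r, s, t, u, v}.

9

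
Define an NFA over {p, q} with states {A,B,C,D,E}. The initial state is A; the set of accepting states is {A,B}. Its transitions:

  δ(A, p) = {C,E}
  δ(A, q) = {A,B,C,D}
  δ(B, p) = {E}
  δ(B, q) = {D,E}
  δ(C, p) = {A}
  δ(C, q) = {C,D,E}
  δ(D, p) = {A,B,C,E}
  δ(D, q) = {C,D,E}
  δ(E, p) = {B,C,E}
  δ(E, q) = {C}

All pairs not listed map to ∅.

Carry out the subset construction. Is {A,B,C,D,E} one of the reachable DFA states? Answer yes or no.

yes

Start state of the DFA: {A}.
{A} --p--> {C,E}  [new]
{A} --q--> {A,B,C,D}  [new]
{C,E} --p--> {A,B,C,E}  [new]
{C,E} --q--> {C,D,E}  [new]
{A,B,C,D} --p--> {A,B,C,E}  [seen]
{A,B,C,D} --q--> {A,B,C,D,E}  [new]
{A,B,C,E} --p--> {A,B,C,E}  [seen]
{A,B,C,E} --q--> {A,B,C,D,E}  [seen]
{C,D,E} --p--> {A,B,C,E}  [seen]
{C,D,E} --q--> {C,D,E}  [seen]
{A,B,C,D,E} --p--> {A,B,C,E}  [seen]
{A,B,C,D,E} --q--> {A,B,C,D,E}  [seen]
Reachable DFA states: {A}, {C,E}, {A,B,C,D}, {A,B,C,E}, {C,D,E}, {A,B,C,D,E}.
{A,B,C,D,E} is among them.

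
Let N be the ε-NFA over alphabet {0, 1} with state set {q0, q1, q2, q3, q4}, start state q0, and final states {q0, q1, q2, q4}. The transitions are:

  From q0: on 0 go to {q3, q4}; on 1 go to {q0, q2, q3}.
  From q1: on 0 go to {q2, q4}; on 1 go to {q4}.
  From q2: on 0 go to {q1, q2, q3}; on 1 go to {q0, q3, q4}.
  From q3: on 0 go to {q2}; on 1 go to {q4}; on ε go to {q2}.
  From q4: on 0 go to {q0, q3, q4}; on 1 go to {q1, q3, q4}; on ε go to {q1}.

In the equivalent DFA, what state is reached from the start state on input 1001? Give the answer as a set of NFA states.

Start: {q0}.
δ(q0,1) = {q0, q2, q3}.
Union: {q0, q2, q3}.
After 1: {q0, q2, q3}.
δ(q0,0) = {q3, q4}; δ(q2,0) = {q1, q2, q3}; δ(q3,0) = {q2}.
Union: {q1, q2, q3, q4}.
After 0: {q1, q2, q3, q4}.
δ(q1,0) = {q2, q4}; δ(q2,0) = {q1, q2, q3}; δ(q3,0) = {q2}; δ(q4,0) = {q0, q3, q4}.
Union: {q0, q1, q2, q3, q4}.
After 0: {q0, q1, q2, q3, q4}.
δ(q0,1) = {q0, q2, q3}; δ(q1,1) = {q4}; δ(q2,1) = {q0, q3, q4}; δ(q3,1) = {q4}; δ(q4,1) = {q1, q3, q4}.
Union: {q0, q1, q2, q3, q4}.
After 1: {q0, q1, q2, q3, q4}.

{q0, q1, q2, q3, q4}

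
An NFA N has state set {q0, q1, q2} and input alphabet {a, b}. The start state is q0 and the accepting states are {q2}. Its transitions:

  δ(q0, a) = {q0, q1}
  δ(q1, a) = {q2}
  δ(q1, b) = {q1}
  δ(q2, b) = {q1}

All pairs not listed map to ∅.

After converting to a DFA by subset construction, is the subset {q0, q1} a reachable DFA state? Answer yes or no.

yes

Start state of the DFA: {q0}.
{q0} --a--> {q0, q1}  [new]
{q0} --b--> ∅  [new]
{q0, q1} --a--> {q0, q1, q2}  [new]
{q0, q1} --b--> {q1}  [new]
∅ --a--> ∅  [seen]
∅ --b--> ∅  [seen]
{q0, q1, q2} --a--> {q0, q1, q2}  [seen]
{q0, q1, q2} --b--> {q1}  [seen]
{q1} --a--> {q2}  [new]
{q1} --b--> {q1}  [seen]
{q2} --a--> ∅  [seen]
{q2} --b--> {q1}  [seen]
Reachable DFA states: {q0}, {q0, q1}, ∅, {q0, q1, q2}, {q1}, {q2}.
{q0, q1} is among them.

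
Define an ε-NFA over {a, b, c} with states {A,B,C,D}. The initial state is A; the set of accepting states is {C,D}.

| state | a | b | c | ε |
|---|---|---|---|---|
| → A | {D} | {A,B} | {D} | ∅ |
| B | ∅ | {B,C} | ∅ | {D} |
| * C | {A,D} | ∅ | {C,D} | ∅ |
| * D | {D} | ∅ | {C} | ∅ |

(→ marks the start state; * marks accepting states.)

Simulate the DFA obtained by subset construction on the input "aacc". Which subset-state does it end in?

Start: {A}.
δ(A,a) = {D}.
Union: {D}.
After a: {D}.
δ(D,a) = {D}.
Union: {D}.
After a: {D}.
δ(D,c) = {C}.
Union: {C}.
After c: {C}.
δ(C,c) = {C,D}.
Union: {C,D}.
After c: {C,D}.

{C,D}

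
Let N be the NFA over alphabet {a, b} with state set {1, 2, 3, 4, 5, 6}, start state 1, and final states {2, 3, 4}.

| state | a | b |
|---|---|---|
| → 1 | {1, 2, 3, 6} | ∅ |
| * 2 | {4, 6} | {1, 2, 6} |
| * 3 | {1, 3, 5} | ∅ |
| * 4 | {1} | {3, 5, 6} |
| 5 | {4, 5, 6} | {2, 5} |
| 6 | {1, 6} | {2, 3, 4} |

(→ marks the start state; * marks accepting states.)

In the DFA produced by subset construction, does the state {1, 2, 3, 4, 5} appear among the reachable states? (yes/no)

Start state of the DFA: {1}.
{1} --a--> {1, 2, 3, 6}  [new]
{1} --b--> ∅  [new]
{1, 2, 3, 6} --a--> {1, 2, 3, 4, 5, 6}  [new]
{1, 2, 3, 6} --b--> {1, 2, 3, 4, 6}  [new]
∅ --a--> ∅  [seen]
∅ --b--> ∅  [seen]
{1, 2, 3, 4, 5, 6} --a--> {1, 2, 3, 4, 5, 6}  [seen]
{1, 2, 3, 4, 5, 6} --b--> {1, 2, 3, 4, 5, 6}  [seen]
{1, 2, 3, 4, 6} --a--> {1, 2, 3, 4, 5, 6}  [seen]
{1, 2, 3, 4, 6} --b--> {1, 2, 3, 4, 5, 6}  [seen]
Reachable DFA states: {1}, {1, 2, 3, 6}, ∅, {1, 2, 3, 4, 5, 6}, {1, 2, 3, 4, 6}.
{1, 2, 3, 4, 5} is not among them.

no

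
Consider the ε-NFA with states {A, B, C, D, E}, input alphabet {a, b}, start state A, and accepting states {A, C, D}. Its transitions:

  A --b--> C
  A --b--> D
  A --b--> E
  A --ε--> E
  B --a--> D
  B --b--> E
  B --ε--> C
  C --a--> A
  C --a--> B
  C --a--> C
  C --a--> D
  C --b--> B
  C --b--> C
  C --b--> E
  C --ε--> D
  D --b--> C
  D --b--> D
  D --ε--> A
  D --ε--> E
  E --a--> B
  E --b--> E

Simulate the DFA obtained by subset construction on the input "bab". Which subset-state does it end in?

Start: {A, E}.
δ(A,b) = {C, D, E}; δ(E,b) = {E}.
Union: {C, D, E}.
ε-closure gives {A, C, D, E}.
After b: {A, C, D, E}.
δ(A,a) = ∅; δ(C,a) = {A, B, C, D}; δ(D,a) = ∅; δ(E,a) = {B}.
Union: {A, B, C, D}.
ε-closure gives {A, B, C, D, E}.
After a: {A, B, C, D, E}.
δ(A,b) = {C, D, E}; δ(B,b) = {E}; δ(C,b) = {B, C, E}; δ(D,b) = {C, D}; δ(E,b) = {E}.
Union: {B, C, D, E}.
ε-closure gives {A, B, C, D, E}.
After b: {A, B, C, D, E}.

{A, B, C, D, E}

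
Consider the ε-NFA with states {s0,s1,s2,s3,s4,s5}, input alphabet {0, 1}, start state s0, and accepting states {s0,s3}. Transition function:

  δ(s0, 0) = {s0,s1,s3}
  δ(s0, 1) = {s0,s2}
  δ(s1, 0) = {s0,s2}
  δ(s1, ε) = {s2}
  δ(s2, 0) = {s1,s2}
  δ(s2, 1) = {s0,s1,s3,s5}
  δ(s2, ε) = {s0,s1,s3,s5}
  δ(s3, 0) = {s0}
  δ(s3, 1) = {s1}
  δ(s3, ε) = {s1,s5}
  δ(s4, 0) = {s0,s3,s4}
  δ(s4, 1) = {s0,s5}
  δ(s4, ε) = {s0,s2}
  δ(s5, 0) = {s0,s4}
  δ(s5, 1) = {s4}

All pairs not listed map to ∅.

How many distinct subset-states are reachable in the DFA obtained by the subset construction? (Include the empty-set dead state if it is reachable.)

Start state of the DFA: {s0} (ε-closure of the NFA start).
{s0} --0--> {s0,s1,s2,s3,s5}  [new]
{s0} --1--> {s0,s1,s2,s3,s5}  [seen]
{s0,s1,s2,s3,s5} --0--> {s0,s1,s2,s3,s4,s5}  [new]
{s0,s1,s2,s3,s5} --1--> {s0,s1,s2,s3,s4,s5}  [seen]
{s0,s1,s2,s3,s4,s5} --0--> {s0,s1,s2,s3,s4,s5}  [seen]
{s0,s1,s2,s3,s4,s5} --1--> {s0,s1,s2,s3,s4,s5}  [seen]
Reachable DFA states: {s0}, {s0,s1,s2,s3,s5}, {s0,s1,s2,s3,s4,s5}.

3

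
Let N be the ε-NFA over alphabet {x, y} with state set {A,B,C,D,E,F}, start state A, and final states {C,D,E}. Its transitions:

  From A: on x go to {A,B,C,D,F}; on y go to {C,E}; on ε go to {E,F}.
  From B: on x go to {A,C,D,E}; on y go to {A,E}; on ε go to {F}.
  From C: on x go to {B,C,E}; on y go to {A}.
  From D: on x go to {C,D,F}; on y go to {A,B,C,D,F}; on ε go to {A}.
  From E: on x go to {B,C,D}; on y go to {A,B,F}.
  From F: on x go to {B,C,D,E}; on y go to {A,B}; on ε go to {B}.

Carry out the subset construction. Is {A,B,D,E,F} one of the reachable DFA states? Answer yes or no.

no

Start state of the DFA: {A,B,E,F} (ε-closure of the NFA start).
{A,B,E,F} --x--> {A,B,C,D,E,F}  [new]
{A,B,E,F} --y--> {A,B,C,E,F}  [new]
{A,B,C,D,E,F} --x--> {A,B,C,D,E,F}  [seen]
{A,B,C,D,E,F} --y--> {A,B,C,D,E,F}  [seen]
{A,B,C,E,F} --x--> {A,B,C,D,E,F}  [seen]
{A,B,C,E,F} --y--> {A,B,C,E,F}  [seen]
Reachable DFA states: {A,B,E,F}, {A,B,C,D,E,F}, {A,B,C,E,F}.
{A,B,D,E,F} is not among them.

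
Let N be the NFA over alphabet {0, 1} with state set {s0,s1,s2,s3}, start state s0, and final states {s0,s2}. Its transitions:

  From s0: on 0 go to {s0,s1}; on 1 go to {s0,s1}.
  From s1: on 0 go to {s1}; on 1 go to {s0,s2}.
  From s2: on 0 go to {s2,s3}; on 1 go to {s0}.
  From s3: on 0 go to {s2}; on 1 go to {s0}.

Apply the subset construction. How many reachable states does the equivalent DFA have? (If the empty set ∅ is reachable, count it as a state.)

4

Start state of the DFA: {s0}.
{s0} --0--> {s0,s1}  [new]
{s0} --1--> {s0,s1}  [seen]
{s0,s1} --0--> {s0,s1}  [seen]
{s0,s1} --1--> {s0,s1,s2}  [new]
{s0,s1,s2} --0--> {s0,s1,s2,s3}  [new]
{s0,s1,s2} --1--> {s0,s1,s2}  [seen]
{s0,s1,s2,s3} --0--> {s0,s1,s2,s3}  [seen]
{s0,s1,s2,s3} --1--> {s0,s1,s2}  [seen]
Reachable DFA states: {s0}, {s0,s1}, {s0,s1,s2}, {s0,s1,s2,s3}.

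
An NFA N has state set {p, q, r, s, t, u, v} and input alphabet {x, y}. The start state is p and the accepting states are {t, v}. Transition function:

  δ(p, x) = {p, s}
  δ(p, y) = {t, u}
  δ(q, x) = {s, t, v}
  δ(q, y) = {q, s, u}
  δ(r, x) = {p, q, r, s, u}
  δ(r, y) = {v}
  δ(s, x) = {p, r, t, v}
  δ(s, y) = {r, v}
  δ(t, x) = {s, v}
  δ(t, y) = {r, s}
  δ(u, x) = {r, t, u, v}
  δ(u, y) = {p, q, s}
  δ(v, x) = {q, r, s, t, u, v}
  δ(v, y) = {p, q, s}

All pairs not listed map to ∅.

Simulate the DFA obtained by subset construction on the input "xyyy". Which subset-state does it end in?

Start: {p}.
δ(p,x) = {p, s}.
Union: {p, s}.
After x: {p, s}.
δ(p,y) = {t, u}; δ(s,y) = {r, v}.
Union: {r, t, u, v}.
After y: {r, t, u, v}.
δ(r,y) = {v}; δ(t,y) = {r, s}; δ(u,y) = {p, q, s}; δ(v,y) = {p, q, s}.
Union: {p, q, r, s, v}.
After y: {p, q, r, s, v}.
δ(p,y) = {t, u}; δ(q,y) = {q, s, u}; δ(r,y) = {v}; δ(s,y) = {r, v}; δ(v,y) = {p, q, s}.
Union: {p, q, r, s, t, u, v}.
After y: {p, q, r, s, t, u, v}.

{p, q, r, s, t, u, v}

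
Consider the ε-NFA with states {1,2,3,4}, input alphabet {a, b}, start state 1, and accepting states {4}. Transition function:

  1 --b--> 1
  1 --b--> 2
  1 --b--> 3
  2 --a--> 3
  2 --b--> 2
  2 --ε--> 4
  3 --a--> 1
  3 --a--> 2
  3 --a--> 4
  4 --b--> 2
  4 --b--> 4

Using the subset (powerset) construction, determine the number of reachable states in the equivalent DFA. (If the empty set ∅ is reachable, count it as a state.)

Start state of the DFA: {1} (ε-closure of the NFA start).
{1} --a--> ∅  [new]
{1} --b--> {1,2,3,4}  [new]
∅ --a--> ∅  [seen]
∅ --b--> ∅  [seen]
{1,2,3,4} --a--> {1,2,3,4}  [seen]
{1,2,3,4} --b--> {1,2,3,4}  [seen]
Reachable DFA states: {1}, ∅, {1,2,3,4}.

3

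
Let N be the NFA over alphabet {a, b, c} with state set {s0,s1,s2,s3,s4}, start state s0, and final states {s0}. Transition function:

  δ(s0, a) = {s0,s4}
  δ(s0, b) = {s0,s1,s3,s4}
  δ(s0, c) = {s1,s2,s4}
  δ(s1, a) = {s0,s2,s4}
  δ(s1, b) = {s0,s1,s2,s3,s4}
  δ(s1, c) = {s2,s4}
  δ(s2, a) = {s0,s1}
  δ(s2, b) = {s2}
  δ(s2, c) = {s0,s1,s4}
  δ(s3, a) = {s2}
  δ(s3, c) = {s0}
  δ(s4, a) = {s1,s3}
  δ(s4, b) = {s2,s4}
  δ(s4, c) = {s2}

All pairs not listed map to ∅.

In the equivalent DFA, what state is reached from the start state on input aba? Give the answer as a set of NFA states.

Start: {s0}.
δ(s0,a) = {s0,s4}.
Union: {s0,s4}.
After a: {s0,s4}.
δ(s0,b) = {s0,s1,s3,s4}; δ(s4,b) = {s2,s4}.
Union: {s0,s1,s2,s3,s4}.
After b: {s0,s1,s2,s3,s4}.
δ(s0,a) = {s0,s4}; δ(s1,a) = {s0,s2,s4}; δ(s2,a) = {s0,s1}; δ(s3,a) = {s2}; δ(s4,a) = {s1,s3}.
Union: {s0,s1,s2,s3,s4}.
After a: {s0,s1,s2,s3,s4}.

{s0,s1,s2,s3,s4}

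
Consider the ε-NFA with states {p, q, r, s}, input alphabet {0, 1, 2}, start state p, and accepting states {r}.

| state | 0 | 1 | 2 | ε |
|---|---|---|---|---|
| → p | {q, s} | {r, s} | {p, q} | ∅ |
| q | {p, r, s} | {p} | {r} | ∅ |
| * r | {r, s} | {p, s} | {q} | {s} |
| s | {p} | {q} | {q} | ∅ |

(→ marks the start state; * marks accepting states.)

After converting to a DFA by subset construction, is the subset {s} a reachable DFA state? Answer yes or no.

Start state of the DFA: {p} (ε-closure of the NFA start).
{p} --0--> {q, s}  [new]
{p} --1--> {r, s}  [new]
{p} --2--> {p, q}  [new]
{q, s} --0--> {p, r, s}  [new]
{q, s} --1--> {p, q}  [seen]
{q, s} --2--> {q, r, s}  [new]
{r, s} --0--> {p, r, s}  [seen]
{r, s} --1--> {p, q, s}  [new]
{r, s} --2--> {q}  [new]
{p, q} --0--> {p, q, r, s}  [new]
{p, q} --1--> {p, r, s}  [seen]
{p, q} --2--> {p, q, r, s}  [seen]
{p, r, s} --0--> {p, q, r, s}  [seen]
{p, r, s} --1--> {p, q, r, s}  [seen]
{p, r, s} --2--> {p, q}  [seen]
{q, r, s} --0--> {p, r, s}  [seen]
{q, r, s} --1--> {p, q, s}  [seen]
{q, r, s} --2--> {q, r, s}  [seen]
{p, q, s} --0--> {p, q, r, s}  [seen]
{p, q, s} --1--> {p, q, r, s}  [seen]
{p, q, s} --2--> {p, q, r, s}  [seen]
{q} --0--> {p, r, s}  [seen]
{q} --1--> {p}  [seen]
{q} --2--> {r, s}  [seen]
{p, q, r, s} --0--> {p, q, r, s}  [seen]
{p, q, r, s} --1--> {p, q, r, s}  [seen]
{p, q, r, s} --2--> {p, q, r, s}  [seen]
Reachable DFA states: {p}, {q, s}, {r, s}, {p, q}, {p, r, s}, {q, r, s}, {p, q, s}, {q}, {p, q, r, s}.
{s} is not among them.

no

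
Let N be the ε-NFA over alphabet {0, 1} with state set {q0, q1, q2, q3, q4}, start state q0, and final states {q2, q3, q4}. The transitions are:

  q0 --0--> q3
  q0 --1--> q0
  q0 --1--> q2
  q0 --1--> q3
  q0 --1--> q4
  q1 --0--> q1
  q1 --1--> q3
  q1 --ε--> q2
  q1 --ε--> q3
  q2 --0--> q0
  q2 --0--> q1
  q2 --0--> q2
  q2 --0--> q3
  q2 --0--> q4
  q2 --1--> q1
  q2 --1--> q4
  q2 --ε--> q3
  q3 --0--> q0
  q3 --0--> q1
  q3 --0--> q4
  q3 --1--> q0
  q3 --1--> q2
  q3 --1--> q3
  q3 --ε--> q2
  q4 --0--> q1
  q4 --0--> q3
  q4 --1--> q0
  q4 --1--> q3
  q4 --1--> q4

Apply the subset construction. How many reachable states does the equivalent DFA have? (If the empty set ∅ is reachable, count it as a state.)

Start state of the DFA: {q0} (ε-closure of the NFA start).
{q0} --0--> {q2, q3}  [new]
{q0} --1--> {q0, q2, q3, q4}  [new]
{q2, q3} --0--> {q0, q1, q2, q3, q4}  [new]
{q2, q3} --1--> {q0, q1, q2, q3, q4}  [seen]
{q0, q2, q3, q4} --0--> {q0, q1, q2, q3, q4}  [seen]
{q0, q2, q3, q4} --1--> {q0, q1, q2, q3, q4}  [seen]
{q0, q1, q2, q3, q4} --0--> {q0, q1, q2, q3, q4}  [seen]
{q0, q1, q2, q3, q4} --1--> {q0, q1, q2, q3, q4}  [seen]
Reachable DFA states: {q0}, {q2, q3}, {q0, q2, q3, q4}, {q0, q1, q2, q3, q4}.

4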